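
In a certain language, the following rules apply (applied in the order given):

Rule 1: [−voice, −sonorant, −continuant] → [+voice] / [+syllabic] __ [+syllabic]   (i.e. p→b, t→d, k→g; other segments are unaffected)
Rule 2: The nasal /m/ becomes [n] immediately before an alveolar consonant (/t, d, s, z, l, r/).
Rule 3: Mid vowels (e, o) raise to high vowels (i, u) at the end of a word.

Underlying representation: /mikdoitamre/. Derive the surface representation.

Rule 1 (intervocalic voicing): /t/ is a voiceless stop between vowels /i/ and /a/, so it voices to [d]. /mikdoitamre/ → mikdoidamre.
Rule 2 (nasal place assimilation): /m/ precedes the alveolar consonant /r/, so it assimilates in place to [n]. /mikdoidamre/ → mikdoidanre.
Rule 3 (final vowel raising): /e/ is a mid vowel in word-final position, so it raises to [i]. /mikdoidanre/ → mikdoidanri.

mikdoidanri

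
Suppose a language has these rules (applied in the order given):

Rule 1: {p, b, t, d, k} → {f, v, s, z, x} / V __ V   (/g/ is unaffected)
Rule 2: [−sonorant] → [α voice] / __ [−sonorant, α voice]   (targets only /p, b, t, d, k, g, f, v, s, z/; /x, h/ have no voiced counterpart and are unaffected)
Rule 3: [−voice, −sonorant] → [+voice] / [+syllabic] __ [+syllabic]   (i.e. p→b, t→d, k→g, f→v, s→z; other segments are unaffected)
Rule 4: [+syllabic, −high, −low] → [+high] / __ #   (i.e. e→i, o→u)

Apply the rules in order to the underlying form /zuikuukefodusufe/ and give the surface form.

Rule 1 (intervocalic spirantization): /k/ is a stop between vowels /i/ and /u/, so it spirantizes to the fricative [x]. /k/ is a stop between vowels /u/ and /e/, so it spirantizes to the fricative [x]. /d/ is a stop between vowels /o/ and /u/, so it spirantizes to the fricative [z]. /zuikuukefodusufe/ → zuixuuxefozusufe.
Rule 2 (regressive voicing assimilation): no segment meets the environment; /zuixuuxefozusufe/ is unchanged.
Rule 3 (intervocalic voicing): /f/ is a voiceless obstruent between vowels /e/ and /o/, so it voices to [v]. /s/ is a voiceless obstruent between vowels /u/ and /u/, so it voices to [z]. /f/ is a voiceless obstruent between vowels /u/ and /e/, so it voices to [v]. /zuixuuxefozusufe/ → zuixuuxevozuzuve.
Rule 4 (final vowel raising): /e/ is a mid vowel in word-final position, so it raises to [i]. /zuixuuxevozuzuve/ → zuixuuxevozuzuvi.

zuixuuxevozuzuvi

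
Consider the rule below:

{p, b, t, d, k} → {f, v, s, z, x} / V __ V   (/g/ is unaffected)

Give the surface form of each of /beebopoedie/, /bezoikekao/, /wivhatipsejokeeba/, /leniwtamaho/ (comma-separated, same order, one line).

beevofoezie, bezoixexao, wivhasipsejoxeeva, leniwtamaho

/beebopoedie/: /b/ is a stop between vowels /e/ and /o/, so it spirantizes to the fricative [v]. /p/ is a stop between vowels /o/ and /o/, so it spirantizes to the fricative [f]. /d/ is a stop between vowels /e/ and /i/, so it spirantizes to the fricative [z]. → [beevofoezie].
/bezoikekao/: /k/ is a stop between vowels /i/ and /e/, so it spirantizes to the fricative [x]. /k/ is a stop between vowels /e/ and /a/, so it spirantizes to the fricative [x]. → [bezoixexao].
/wivhatipsejokeeba/: /t/ is a stop between vowels /a/ and /i/, so it spirantizes to the fricative [s]. /k/ is a stop between vowels /o/ and /e/, so it spirantizes to the fricative [x]. /b/ is a stop between vowels /e/ and /a/, so it spirantizes to the fricative [v]. → [wivhasipsejoxeeva].
/leniwtamaho/: the rule's environment is not met; surfaces unchanged as [leniwtamaho].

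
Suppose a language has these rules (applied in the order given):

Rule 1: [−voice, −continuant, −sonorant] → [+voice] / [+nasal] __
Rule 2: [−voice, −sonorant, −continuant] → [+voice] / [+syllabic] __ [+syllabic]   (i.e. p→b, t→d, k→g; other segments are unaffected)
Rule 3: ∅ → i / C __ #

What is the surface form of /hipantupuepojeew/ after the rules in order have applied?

hibandubuebojeewi

Rule 1 (post-nasal voicing): /t/ is a voiceless stop immediately after the nasal /n/, so it voices to [d]. /hipantupuepojeew/ → hipandupuepojeew.
Rule 2 (intervocalic voicing): /p/ is a voiceless stop between vowels /i/ and /a/, so it voices to [b]. /p/ is a voiceless stop between vowels /u/ and /u/, so it voices to [b]. /p/ is a voiceless stop between vowels /e/ and /o/, so it voices to [b]. /hipandupuepojeew/ → hibandubuebojeew.
Rule 3 (final i-epenthesis): the form ends in the consonant /w/, so [i] is inserted word-finally. /hibandubuebojeew/ → hibandubuebojeewi.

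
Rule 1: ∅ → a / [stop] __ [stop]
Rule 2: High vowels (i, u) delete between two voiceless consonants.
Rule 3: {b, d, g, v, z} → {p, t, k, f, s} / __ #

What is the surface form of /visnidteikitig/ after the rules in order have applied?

Rule 1 (stop-cluster a-epenthesis): /d/ and /t/ form a stop–stop cluster, so [a] is inserted between them. /visnidteikitig/ → visnidateikitig.
Rule 2 (high vowel syncope): /i/ is a high vowel flanked by voiceless consonants /k/ and /t/, so it deletes. /visnidateikitig/ → visnidateiktig.
Rule 3 (final devoicing): /g/ is a voiced obstruent in word-final position, so it devoices to [k]. /visnidateiktig/ → visnidateiktik.

visnidateiktik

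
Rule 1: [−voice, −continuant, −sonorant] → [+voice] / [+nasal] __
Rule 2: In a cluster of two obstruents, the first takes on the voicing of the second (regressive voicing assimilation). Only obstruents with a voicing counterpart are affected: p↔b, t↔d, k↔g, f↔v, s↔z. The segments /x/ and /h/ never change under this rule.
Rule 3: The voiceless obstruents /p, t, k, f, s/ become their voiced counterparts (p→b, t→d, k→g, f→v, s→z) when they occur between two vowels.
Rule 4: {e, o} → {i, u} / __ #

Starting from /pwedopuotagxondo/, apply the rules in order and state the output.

Rule 1 (post-nasal voicing): no segment meets the environment; /pwedopuotagxondo/ is unchanged.
Rule 2 (regressive voicing assimilation): /g/ precedes the voiceless obstruent /x/, so it devoices to [k] by assimilation. /pwedopuotagxondo/ → pwedopuotakxondo.
Rule 3 (intervocalic voicing): /p/ is a voiceless obstruent between vowels /o/ and /u/, so it voices to [b]. /t/ is a voiceless obstruent between vowels /o/ and /a/, so it voices to [d]. /pwedopuotakxondo/ → pwedobuodakxondo.
Rule 4 (final vowel raising): /o/ is a mid vowel in word-final position, so it raises to [u]. /pwedobuodakxondo/ → pwedobuodakxondu.

pwedobuodakxondu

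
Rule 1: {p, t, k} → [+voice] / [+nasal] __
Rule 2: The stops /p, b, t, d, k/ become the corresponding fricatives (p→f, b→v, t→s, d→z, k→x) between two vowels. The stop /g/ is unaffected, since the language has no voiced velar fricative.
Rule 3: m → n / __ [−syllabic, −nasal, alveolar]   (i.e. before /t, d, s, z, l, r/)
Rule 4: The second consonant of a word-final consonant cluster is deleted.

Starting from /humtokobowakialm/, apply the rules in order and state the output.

hundoxovowaxial

Rule 1 (post-nasal voicing): /t/ is a voiceless stop immediately after the nasal /m/, so it voices to [d]. /humtokobowakialm/ → humdokobowakialm.
Rule 2 (intervocalic spirantization): /k/ is a stop between vowels /o/ and /o/, so it spirantizes to the fricative [x]. /b/ is a stop between vowels /o/ and /o/, so it spirantizes to the fricative [v]. /k/ is a stop between vowels /a/ and /i/, so it spirantizes to the fricative [x]. /humdokobowakialm/ → humdoxovowaxialm.
Rule 3 (nasal place assimilation): /m/ precedes the alveolar consonant /d/, so it assimilates in place to [n]. /humdoxovowaxialm/ → hundoxovowaxialm.
Rule 4 (final cluster simplification): /m/ is the second consonant of a word-final cluster /lm/, so it deletes. /hundoxovowaxialm/ → hundoxovowaxial.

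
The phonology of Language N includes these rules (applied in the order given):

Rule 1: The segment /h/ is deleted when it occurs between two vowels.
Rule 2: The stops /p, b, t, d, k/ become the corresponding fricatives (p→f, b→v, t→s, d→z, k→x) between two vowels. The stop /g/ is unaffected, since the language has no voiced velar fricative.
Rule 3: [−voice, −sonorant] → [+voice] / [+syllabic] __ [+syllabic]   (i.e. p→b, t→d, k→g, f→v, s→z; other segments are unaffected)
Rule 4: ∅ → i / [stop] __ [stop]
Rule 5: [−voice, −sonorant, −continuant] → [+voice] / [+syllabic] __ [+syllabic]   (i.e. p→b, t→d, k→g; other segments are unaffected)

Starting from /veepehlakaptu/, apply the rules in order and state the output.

Rule 1 (intervocalic h-deletion): no segment meets the environment; /veepehlakaptu/ is unchanged.
Rule 2 (intervocalic spirantization): /p/ is a stop between vowels /e/ and /e/, so it spirantizes to the fricative [f]. /k/ is a stop between vowels /a/ and /a/, so it spirantizes to the fricative [x]. /veepehlakaptu/ → veefehlaxaptu.
Rule 3 (intervocalic voicing): /f/ is a voiceless obstruent between vowels /e/ and /e/, so it voices to [v]. /veefehlaxaptu/ → veevehlaxaptu.
Rule 4 (stop-cluster i-epenthesis): /p/ and /t/ form a stop–stop cluster, so [i] is inserted between them. /veevehlaxaptu/ → veevehlaxapitu.
Rule 5 (intervocalic voicing): /p/ is a voiceless stop between vowels /a/ and /i/, so it voices to [b]. /t/ is a voiceless stop between vowels /i/ and /u/, so it voices to [d]. /veevehlaxapitu/ → veevehlaxabidu.

veevehlaxabidu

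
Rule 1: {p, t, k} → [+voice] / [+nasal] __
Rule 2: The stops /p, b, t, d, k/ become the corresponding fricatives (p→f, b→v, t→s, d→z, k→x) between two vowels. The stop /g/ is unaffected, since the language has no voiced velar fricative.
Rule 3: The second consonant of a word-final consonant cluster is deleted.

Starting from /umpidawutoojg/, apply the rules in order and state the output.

umbizawusooj

Rule 1 (post-nasal voicing): /p/ is a voiceless stop immediately after the nasal /m/, so it voices to [b]. /umpidawutoojg/ → umbidawutoojg.
Rule 2 (intervocalic spirantization): /d/ is a stop between vowels /i/ and /a/, so it spirantizes to the fricative [z]. /t/ is a stop between vowels /u/ and /o/, so it spirantizes to the fricative [s]. /umbidawutoojg/ → umbizawusoojg.
Rule 3 (final cluster simplification): /g/ is the second consonant of a word-final cluster /jg/, so it deletes. /umbizawusoojg/ → umbizawusooj.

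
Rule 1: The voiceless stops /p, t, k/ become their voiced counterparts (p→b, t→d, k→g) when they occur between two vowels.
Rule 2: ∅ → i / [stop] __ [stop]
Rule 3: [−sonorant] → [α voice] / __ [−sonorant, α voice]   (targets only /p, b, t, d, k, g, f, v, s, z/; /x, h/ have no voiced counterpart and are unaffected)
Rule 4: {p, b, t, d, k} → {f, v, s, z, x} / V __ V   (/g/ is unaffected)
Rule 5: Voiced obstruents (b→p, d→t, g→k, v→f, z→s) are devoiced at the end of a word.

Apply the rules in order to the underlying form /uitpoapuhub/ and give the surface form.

Rule 1 (intervocalic voicing): /p/ is a voiceless stop between vowels /a/ and /u/, so it voices to [b]. /uitpoapuhub/ → uitpoabuhub.
Rule 2 (stop-cluster i-epenthesis): /t/ and /p/ form a stop–stop cluster, so [i] is inserted between them. /uitpoabuhub/ → uitipoabuhub.
Rule 3 (regressive voicing assimilation): no segment meets the environment; /uitipoabuhub/ is unchanged.
Rule 4 (intervocalic spirantization): /t/ is a stop between vowels /i/ and /i/, so it spirantizes to the fricative [s]. /p/ is a stop between vowels /i/ and /o/, so it spirantizes to the fricative [f]. /b/ is a stop between vowels /a/ and /u/, so it spirantizes to the fricative [v]. /uitipoabuhub/ → uisifoavuhub.
Rule 5 (final devoicing): /b/ is a voiced obstruent in word-final position, so it devoices to [p]. /uisifoavuhub/ → uisifoavuhup.

uisifoavuhup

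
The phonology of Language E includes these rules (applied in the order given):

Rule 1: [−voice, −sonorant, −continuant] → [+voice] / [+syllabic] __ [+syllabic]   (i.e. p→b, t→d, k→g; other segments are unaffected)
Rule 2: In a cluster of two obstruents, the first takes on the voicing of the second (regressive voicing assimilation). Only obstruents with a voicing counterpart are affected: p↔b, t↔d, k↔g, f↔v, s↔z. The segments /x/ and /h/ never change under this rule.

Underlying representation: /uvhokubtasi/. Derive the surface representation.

ufhoguptasi

Rule 1 (intervocalic voicing): /k/ is a voiceless stop between vowels /o/ and /u/, so it voices to [g]. /uvhokubtasi/ → uvhogubtasi.
Rule 2 (regressive voicing assimilation): /v/ precedes the voiceless obstruent /h/, so it devoices to [f] by assimilation. /b/ precedes the voiceless obstruent /t/, so it devoices to [p] by assimilation. /uvhogubtasi/ → ufhoguptasi.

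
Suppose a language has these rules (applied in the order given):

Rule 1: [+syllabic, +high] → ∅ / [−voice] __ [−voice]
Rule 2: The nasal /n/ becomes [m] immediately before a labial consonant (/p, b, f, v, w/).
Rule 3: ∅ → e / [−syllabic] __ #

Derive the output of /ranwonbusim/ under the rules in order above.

ramwombusime

Rule 1 (high vowel syncope): no segment meets the environment; /ranwonbusim/ is unchanged.
Rule 2 (nasal place assimilation): /n/ precedes the labial consonant /w/, so it assimilates in place to [m]. /n/ precedes the labial consonant /b/, so it assimilates in place to [m]. /ranwonbusim/ → ramwombusim.
Rule 3 (final e-epenthesis): the form ends in the consonant /m/, so [e] is inserted word-finally. /ramwombusim/ → ramwombusime.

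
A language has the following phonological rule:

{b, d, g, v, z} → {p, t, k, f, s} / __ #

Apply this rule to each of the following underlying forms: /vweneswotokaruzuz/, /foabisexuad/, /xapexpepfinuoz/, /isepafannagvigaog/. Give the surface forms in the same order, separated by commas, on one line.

vweneswotokaruzus, foabisexuat, xapexpepfinuos, isepafannagvigaok

/vweneswotokaruzuz/: /z/ is a voiced obstruent in word-final position, so it devoices to [s]. → [vweneswotokaruzus].
/foabisexuad/: /d/ is a voiced obstruent in word-final position, so it devoices to [t]. → [foabisexuat].
/xapexpepfinuoz/: /z/ is a voiced obstruent in word-final position, so it devoices to [s]. → [xapexpepfinuos].
/isepafannagvigaog/: /g/ is a voiced obstruent in word-final position, so it devoices to [k]. → [isepafannagvigaok].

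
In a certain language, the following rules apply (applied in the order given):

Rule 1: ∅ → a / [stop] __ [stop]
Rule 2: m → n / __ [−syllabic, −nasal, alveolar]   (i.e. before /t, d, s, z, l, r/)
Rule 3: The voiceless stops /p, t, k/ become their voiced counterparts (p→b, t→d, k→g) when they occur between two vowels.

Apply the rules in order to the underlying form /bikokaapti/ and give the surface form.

bigogaabadi

Rule 1 (stop-cluster a-epenthesis): /p/ and /t/ form a stop–stop cluster, so [a] is inserted between them. /bikokaapti/ → bikokaapati.
Rule 2 (nasal place assimilation): no segment meets the environment; /bikokaapati/ is unchanged.
Rule 3 (intervocalic voicing): /k/ is a voiceless stop between vowels /i/ and /o/, so it voices to [g]. /k/ is a voiceless stop between vowels /o/ and /a/, so it voices to [g]. /p/ is a voiceless stop between vowels /a/ and /a/, so it voices to [b]. /t/ is a voiceless stop between vowels /a/ and /i/, so it voices to [d]. /bikokaapati/ → bigogaabadi.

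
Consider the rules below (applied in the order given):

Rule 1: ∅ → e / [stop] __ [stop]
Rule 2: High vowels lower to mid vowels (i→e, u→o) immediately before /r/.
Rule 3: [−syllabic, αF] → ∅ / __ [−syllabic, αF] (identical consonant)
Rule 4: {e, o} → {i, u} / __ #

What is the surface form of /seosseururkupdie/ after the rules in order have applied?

Rule 1 (stop-cluster e-epenthesis): /p/ and /d/ form a stop–stop cluster, so [e] is inserted between them. /seosseururkupdie/ → seosseururkupedie.
Rule 2 (pre-rhotic lowering): /u/ is a high vowel immediately before /r/, so it lowers to [o]. /u/ is a high vowel immediately before /r/, so it lowers to [o]. /seosseururkupedie/ → seosseororkupedie.
Rule 3 (degemination): /ss/ is a geminate; the first /s/ deletes. /seosseororkupedie/ → seoseororkupedie.
Rule 4 (final vowel raising): /e/ is a mid vowel in word-final position, so it raises to [i]. /seoseororkupedie/ → seoseororkupedii.

seoseororkupedii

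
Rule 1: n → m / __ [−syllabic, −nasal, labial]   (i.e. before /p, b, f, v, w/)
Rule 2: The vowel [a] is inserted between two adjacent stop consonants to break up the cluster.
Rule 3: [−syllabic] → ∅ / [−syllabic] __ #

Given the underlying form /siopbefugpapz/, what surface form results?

Rule 1 (nasal place assimilation): no segment meets the environment; /siopbefugpapz/ is unchanged.
Rule 2 (stop-cluster a-epenthesis): /p/ and /b/ form a stop–stop cluster, so [a] is inserted between them. /g/ and /p/ form a stop–stop cluster, so [a] is inserted between them. /siopbefugpapz/ → siopabefugapapz.
Rule 3 (final cluster simplification): /z/ is the second consonant of a word-final cluster /pz/, so it deletes. /siopabefugapapz/ → siopabefugapap.

siopabefugapap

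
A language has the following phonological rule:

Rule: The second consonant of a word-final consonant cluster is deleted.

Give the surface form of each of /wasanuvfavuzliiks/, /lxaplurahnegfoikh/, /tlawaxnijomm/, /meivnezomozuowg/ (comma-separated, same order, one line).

/wasanuvfavuzliiks/: /s/ is the second consonant of a word-final cluster /ks/, so it deletes. → [wasanuvfavuzliik].
/lxaplurahnegfoikh/: /h/ is the second consonant of a word-final cluster /kh/, so it deletes. → [lxaplurahnegfoik].
/tlawaxnijomm/: /m/ is the second consonant of a word-final cluster /mm/, so it deletes. → [tlawaxnijom].
/meivnezomozuowg/: /g/ is the second consonant of a word-final cluster /wg/, so it deletes. → [meivnezomozuow].

wasanuvfavuzliik, lxaplurahnegfoik, tlawaxnijom, meivnezomozuow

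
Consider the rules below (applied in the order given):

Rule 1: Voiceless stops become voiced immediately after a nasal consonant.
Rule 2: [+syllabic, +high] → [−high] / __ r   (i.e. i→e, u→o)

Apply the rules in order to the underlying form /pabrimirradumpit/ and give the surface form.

pabrimerradumbit

Rule 1 (post-nasal voicing): /p/ is a voiceless stop immediately after the nasal /m/, so it voices to [b]. /pabrimirradumpit/ → pabrimirradumbit.
Rule 2 (pre-rhotic lowering): /i/ is a high vowel immediately before /r/, so it lowers to [e]. /pabrimirradumbit/ → pabrimerradumbit.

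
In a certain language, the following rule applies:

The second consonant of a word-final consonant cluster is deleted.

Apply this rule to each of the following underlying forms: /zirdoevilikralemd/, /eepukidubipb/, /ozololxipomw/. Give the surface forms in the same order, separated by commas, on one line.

/zirdoevilikralemd/: /d/ is the second consonant of a word-final cluster /md/, so it deletes. → [zirdoevilikralem].
/eepukidubipb/: /b/ is the second consonant of a word-final cluster /pb/, so it deletes. → [eepukidubip].
/ozololxipomw/: /w/ is the second consonant of a word-final cluster /mw/, so it deletes. → [ozololxipom].

zirdoevilikralem, eepukidubip, ozololxipom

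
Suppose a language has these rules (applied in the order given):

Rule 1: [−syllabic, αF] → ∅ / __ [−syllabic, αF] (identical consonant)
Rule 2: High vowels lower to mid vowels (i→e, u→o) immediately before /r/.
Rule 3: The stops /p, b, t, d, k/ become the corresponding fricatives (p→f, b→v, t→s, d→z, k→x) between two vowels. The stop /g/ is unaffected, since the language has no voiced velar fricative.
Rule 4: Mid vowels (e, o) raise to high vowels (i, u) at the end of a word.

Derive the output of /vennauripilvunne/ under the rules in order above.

venaorifilvuni

Rule 1 (degemination): /nn/ is a geminate; the first /n/ deletes. /nn/ is a geminate; the first /n/ deletes. /vennauripilvunne/ → venauripilvune.
Rule 2 (pre-rhotic lowering): /u/ is a high vowel immediately before /r/, so it lowers to [o]. /venauripilvune/ → venaoripilvune.
Rule 3 (intervocalic spirantization): /p/ is a stop between vowels /i/ and /i/, so it spirantizes to the fricative [f]. /venaoripilvune/ → venaorifilvune.
Rule 4 (final vowel raising): /e/ is a mid vowel in word-final position, so it raises to [i]. /venaorifilvune/ → venaorifilvuni.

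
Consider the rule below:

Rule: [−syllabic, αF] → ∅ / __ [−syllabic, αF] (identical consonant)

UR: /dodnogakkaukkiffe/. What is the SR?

/kk/ is a geminate; the first /k/ deletes.
/kk/ is a geminate; the first /k/ deletes.
/ff/ is a geminate; the first /f/ deletes.
Surface form: [dodnogakaukife].

dodnogakaukife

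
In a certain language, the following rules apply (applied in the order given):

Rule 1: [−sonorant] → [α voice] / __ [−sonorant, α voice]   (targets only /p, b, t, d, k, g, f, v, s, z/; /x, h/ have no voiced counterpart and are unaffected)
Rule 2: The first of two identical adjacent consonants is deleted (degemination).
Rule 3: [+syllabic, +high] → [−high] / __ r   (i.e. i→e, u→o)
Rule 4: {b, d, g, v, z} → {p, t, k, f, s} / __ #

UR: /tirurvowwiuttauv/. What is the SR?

terorvowiutauf

Rule 1 (regressive voicing assimilation): no segment meets the environment; /tirurvowwiuttauv/ is unchanged.
Rule 2 (degemination): /ww/ is a geminate; the first /w/ deletes. /tt/ is a geminate; the first /t/ deletes. /tirurvowwiuttauv/ → tirurvowiutauv.
Rule 3 (pre-rhotic lowering): /i/ is a high vowel immediately before /r/, so it lowers to [e]. /u/ is a high vowel immediately before /r/, so it lowers to [o]. /tirurvowiutauv/ → terorvowiutauv.
Rule 4 (final devoicing): /v/ is a voiced obstruent in word-final position, so it devoices to [f]. /terorvowiutauv/ → terorvowiutauf.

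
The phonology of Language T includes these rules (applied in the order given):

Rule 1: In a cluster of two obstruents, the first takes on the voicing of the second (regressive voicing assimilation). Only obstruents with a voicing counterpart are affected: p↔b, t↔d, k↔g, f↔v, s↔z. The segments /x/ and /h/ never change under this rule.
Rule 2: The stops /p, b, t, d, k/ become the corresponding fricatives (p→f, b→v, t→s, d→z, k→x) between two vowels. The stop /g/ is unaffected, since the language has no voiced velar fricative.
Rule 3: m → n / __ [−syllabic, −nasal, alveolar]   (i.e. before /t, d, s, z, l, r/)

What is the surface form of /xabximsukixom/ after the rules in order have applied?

xapxinsuxixom

Rule 1 (regressive voicing assimilation): /b/ precedes the voiceless obstruent /x/, so it devoices to [p] by assimilation. /xabximsukixom/ → xapximsukixom.
Rule 2 (intervocalic spirantization): /k/ is a stop between vowels /u/ and /i/, so it spirantizes to the fricative [x]. /xapximsukixom/ → xapximsuxixom.
Rule 3 (nasal place assimilation): /m/ precedes the alveolar consonant /s/, so it assimilates in place to [n]. /xapximsuxixom/ → xapxinsuxixom.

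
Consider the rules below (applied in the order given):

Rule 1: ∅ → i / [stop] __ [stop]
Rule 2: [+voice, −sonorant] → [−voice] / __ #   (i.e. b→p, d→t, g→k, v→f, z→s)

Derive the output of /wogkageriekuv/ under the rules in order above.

Rule 1 (stop-cluster i-epenthesis): /g/ and /k/ form a stop–stop cluster, so [i] is inserted between them. /wogkageriekuv/ → wogikageriekuv.
Rule 2 (final devoicing): /v/ is a voiced obstruent in word-final position, so it devoices to [f]. /wogikageriekuv/ → wogikageriekuf.

wogikageriekuf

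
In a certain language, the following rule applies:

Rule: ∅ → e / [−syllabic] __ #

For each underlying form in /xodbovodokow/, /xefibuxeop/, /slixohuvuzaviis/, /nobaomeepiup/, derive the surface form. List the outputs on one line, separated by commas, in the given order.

/xodbovodokow/: the form ends in the consonant /w/, so [e] is inserted word-finally. → [xodbovodokowe].
/xefibuxeop/: the form ends in the consonant /p/, so [e] is inserted word-finally. → [xefibuxeope].
/slixohuvuzaviis/: the form ends in the consonant /s/, so [e] is inserted word-finally. → [slixohuvuzaviise].
/nobaomeepiup/: the form ends in the consonant /p/, so [e] is inserted word-finally. → [nobaomeepiupe].

xodbovodokowe, xefibuxeope, slixohuvuzaviise, nobaomeepiupe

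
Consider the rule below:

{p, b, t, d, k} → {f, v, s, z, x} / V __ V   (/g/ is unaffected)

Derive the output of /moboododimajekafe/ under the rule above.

/b/ is a stop between vowels /o/ and /o/, so it spirantizes to the fricative [v].
/d/ is a stop between vowels /o/ and /o/, so it spirantizes to the fricative [z].
/d/ is a stop between vowels /o/ and /i/, so it spirantizes to the fricative [z].
/k/ is a stop between vowels /e/ and /a/, so it spirantizes to the fricative [x].
Surface form: [movoozozimajexafe].

movoozozimajexafe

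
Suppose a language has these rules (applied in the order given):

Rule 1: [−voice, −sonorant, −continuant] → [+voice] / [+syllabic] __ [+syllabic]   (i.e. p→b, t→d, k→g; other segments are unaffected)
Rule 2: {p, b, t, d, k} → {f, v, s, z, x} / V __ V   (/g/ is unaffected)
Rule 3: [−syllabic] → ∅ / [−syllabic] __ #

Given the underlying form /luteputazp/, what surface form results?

Rule 1 (intervocalic voicing): /t/ is a voiceless stop between vowels /u/ and /e/, so it voices to [d]. /p/ is a voiceless stop between vowels /e/ and /u/, so it voices to [b]. /t/ is a voiceless stop between vowels /u/ and /a/, so it voices to [d]. /luteputazp/ → ludebudazp.
Rule 2 (intervocalic spirantization): /d/ is a stop between vowels /u/ and /e/, so it spirantizes to the fricative [z]. /b/ is a stop between vowels /e/ and /u/, so it spirantizes to the fricative [v]. /d/ is a stop between vowels /u/ and /a/, so it spirantizes to the fricative [z]. /ludebudazp/ → luzevuzazp.
Rule 3 (final cluster simplification): /p/ is the second consonant of a word-final cluster /zp/, so it deletes. /luzevuzazp/ → luzevuzaz.

luzevuzaz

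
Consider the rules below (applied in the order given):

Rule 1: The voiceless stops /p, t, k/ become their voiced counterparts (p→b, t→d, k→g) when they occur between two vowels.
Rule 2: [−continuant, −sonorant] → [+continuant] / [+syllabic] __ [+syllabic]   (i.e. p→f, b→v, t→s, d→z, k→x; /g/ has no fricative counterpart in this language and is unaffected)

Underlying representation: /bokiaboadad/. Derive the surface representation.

Rule 1 (intervocalic voicing): /k/ is a voiceless stop between vowels /o/ and /i/, so it voices to [g]. /bokiaboadad/ → bogiaboadad.
Rule 2 (intervocalic spirantization): /b/ is a stop between vowels /a/ and /o/, so it spirantizes to the fricative [v]. /d/ is a stop between vowels /a/ and /a/, so it spirantizes to the fricative [z]. /bogiaboadad/ → bogiavoazad.

bogiavoazad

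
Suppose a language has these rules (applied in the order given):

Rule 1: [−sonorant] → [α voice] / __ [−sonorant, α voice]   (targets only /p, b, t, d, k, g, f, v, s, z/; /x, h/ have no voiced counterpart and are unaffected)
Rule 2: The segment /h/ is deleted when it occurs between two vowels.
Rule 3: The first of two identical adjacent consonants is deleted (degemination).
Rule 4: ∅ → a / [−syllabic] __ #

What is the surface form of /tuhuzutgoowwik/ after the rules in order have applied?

tuuzudgoowika

Rule 1 (regressive voicing assimilation): /t/ precedes the voiced obstruent /g/, so it voices to [d] by assimilation. /tuhuzutgoowwik/ → tuhuzudgoowwik.
Rule 2 (intervocalic h-deletion): /h/ occurs between vowels /u/ and /u/, so it deletes. /tuhuzudgoowwik/ → tuuzudgoowwik.
Rule 3 (degemination): /ww/ is a geminate; the first /w/ deletes. /tuuzudgoowwik/ → tuuzudgoowik.
Rule 4 (final a-epenthesis): the form ends in the consonant /k/, so [a] is inserted word-finally. /tuuzudgoowik/ → tuuzudgoowika.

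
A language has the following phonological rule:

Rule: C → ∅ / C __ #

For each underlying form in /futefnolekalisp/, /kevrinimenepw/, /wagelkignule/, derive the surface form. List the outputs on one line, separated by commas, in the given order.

futefnolekalis, kevrinimenep, wagelkignule

/futefnolekalisp/: /p/ is the second consonant of a word-final cluster /sp/, so it deletes. → [futefnolekalis].
/kevrinimenepw/: /w/ is the second consonant of a word-final cluster /pw/, so it deletes. → [kevrinimenep].
/wagelkignule/: the rule's environment is not met; surfaces unchanged as [wagelkignule].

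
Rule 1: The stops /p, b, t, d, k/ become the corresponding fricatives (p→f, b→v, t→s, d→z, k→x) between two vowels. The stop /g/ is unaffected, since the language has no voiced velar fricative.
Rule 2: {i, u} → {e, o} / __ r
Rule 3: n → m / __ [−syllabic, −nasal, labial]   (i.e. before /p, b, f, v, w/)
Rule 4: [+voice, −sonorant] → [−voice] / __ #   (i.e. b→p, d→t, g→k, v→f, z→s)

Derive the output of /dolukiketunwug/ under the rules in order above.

Rule 1 (intervocalic spirantization): /k/ is a stop between vowels /u/ and /i/, so it spirantizes to the fricative [x]. /k/ is a stop between vowels /i/ and /e/, so it spirantizes to the fricative [x]. /t/ is a stop between vowels /e/ and /u/, so it spirantizes to the fricative [s]. /dolukiketunwug/ → doluxixesunwug.
Rule 2 (pre-rhotic lowering): no segment meets the environment; /doluxixesunwug/ is unchanged.
Rule 3 (nasal place assimilation): /n/ precedes the labial consonant /w/, so it assimilates in place to [m]. /doluxixesunwug/ → doluxixesumwug.
Rule 4 (final devoicing): /g/ is a voiced obstruent in word-final position, so it devoices to [k]. /doluxixesumwug/ → doluxixesumwuk.

doluxixesumwuk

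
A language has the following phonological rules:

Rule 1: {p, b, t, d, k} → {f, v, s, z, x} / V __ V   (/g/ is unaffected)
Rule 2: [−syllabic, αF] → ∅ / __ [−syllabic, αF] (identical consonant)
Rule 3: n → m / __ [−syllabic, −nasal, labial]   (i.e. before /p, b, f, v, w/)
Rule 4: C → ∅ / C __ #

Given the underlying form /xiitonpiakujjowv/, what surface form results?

Rule 1 (intervocalic spirantization): /t/ is a stop between vowels /i/ and /o/, so it spirantizes to the fricative [s]. /k/ is a stop between vowels /a/ and /u/, so it spirantizes to the fricative [x]. /xiitonpiakujjowv/ → xiisonpiaxujjowv.
Rule 2 (degemination): /jj/ is a geminate; the first /j/ deletes. /xiisonpiaxujjowv/ → xiisonpiaxujowv.
Rule 3 (nasal place assimilation): /n/ precedes the labial consonant /p/, so it assimilates in place to [m]. /xiisonpiaxujowv/ → xiisompiaxujowv.
Rule 4 (final cluster simplification): /v/ is the second consonant of a word-final cluster /wv/, so it deletes. /xiisompiaxujowv/ → xiisompiaxujow.

xiisompiaxujow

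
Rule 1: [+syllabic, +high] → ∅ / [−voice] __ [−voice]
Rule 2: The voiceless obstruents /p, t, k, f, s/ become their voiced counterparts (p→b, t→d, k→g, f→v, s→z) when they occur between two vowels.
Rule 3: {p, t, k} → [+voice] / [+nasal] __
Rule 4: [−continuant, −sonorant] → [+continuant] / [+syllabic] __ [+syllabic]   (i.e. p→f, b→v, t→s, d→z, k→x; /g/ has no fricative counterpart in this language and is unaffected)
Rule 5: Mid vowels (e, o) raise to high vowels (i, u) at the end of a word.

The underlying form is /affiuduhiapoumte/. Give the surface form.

Rule 1 (high vowel syncope): no segment meets the environment; /affiuduhiapoumte/ is unchanged.
Rule 2 (intervocalic voicing): /p/ is a voiceless obstruent between vowels /a/ and /o/, so it voices to [b]. /affiuduhiapoumte/ → affiuduhiaboumte.
Rule 3 (post-nasal voicing): /t/ is a voiceless stop immediately after the nasal /m/, so it voices to [d]. /affiuduhiaboumte/ → affiuduhiaboumde.
Rule 4 (intervocalic spirantization): /d/ is a stop between vowels /u/ and /u/, so it spirantizes to the fricative [z]. /b/ is a stop between vowels /a/ and /o/, so it spirantizes to the fricative [v]. /affiuduhiaboumde/ → affiuzuhiavoumde.
Rule 5 (final vowel raising): /e/ is a mid vowel in word-final position, so it raises to [i]. /affiuzuhiavoumde/ → affiuzuhiavoumdi.

affiuzuhiavoumdi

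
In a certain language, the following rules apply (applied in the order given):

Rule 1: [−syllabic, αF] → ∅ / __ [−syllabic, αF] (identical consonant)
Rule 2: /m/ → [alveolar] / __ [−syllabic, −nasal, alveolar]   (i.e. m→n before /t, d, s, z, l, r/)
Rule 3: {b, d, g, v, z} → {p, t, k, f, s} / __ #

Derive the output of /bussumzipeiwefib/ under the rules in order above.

Rule 1 (degemination): /ss/ is a geminate; the first /s/ deletes. /bussumzipeiwefib/ → busumzipeiwefib.
Rule 2 (nasal place assimilation): /m/ precedes the alveolar consonant /z/, so it assimilates in place to [n]. /busumzipeiwefib/ → busunzipeiwefib.
Rule 3 (final devoicing): /b/ is a voiced obstruent in word-final position, so it devoices to [p]. /busunzipeiwefib/ → busunzipeiwefip.

busunzipeiwefip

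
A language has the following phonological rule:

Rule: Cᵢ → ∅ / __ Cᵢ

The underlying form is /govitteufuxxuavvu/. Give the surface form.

/tt/ is a geminate; the first /t/ deletes.
/xx/ is a geminate; the first /x/ deletes.
/vv/ is a geminate; the first /v/ deletes.
The other instances of /g/, /v/, /t/, /f/, /x/ do not occur in the required environment and remain unchanged.
Surface form: [goviteufuxuavu].

goviteufuxuavu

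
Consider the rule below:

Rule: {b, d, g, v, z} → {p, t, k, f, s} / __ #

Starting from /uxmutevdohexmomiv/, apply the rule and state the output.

uxmutevdohexmomif

Scanning /uxmutevdohexmomiv/: /v/ at position 7 is not in the conditioning environment; /d/ at position 8 is not in the conditioning environment; /v/ is a voiced obstruent in word-final position, so it devoices to [f].
Result: [uxmutevdohexmomif].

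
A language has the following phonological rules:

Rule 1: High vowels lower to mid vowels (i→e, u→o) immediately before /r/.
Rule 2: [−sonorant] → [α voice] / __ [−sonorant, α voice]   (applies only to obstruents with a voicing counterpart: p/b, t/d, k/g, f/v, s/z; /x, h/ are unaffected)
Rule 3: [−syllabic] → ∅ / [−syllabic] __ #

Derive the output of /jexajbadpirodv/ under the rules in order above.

Rule 1 (pre-rhotic lowering): /i/ is a high vowel immediately before /r/, so it lowers to [e]. /jexajbadpirodv/ → jexajbadperodv.
Rule 2 (regressive voicing assimilation): /d/ precedes the voiceless obstruent /p/, so it devoices to [t] by assimilation. /jexajbadperodv/ → jexajbatperodv.
Rule 3 (final cluster simplification): /v/ is the second consonant of a word-final cluster /dv/, so it deletes. /jexajbatperodv/ → jexajbatperod.

jexajbatperod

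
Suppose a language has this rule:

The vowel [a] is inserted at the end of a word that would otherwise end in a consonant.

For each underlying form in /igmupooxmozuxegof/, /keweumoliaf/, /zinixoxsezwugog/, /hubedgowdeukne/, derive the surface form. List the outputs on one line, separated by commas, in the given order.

igmupooxmozuxegofa, keweumoliafa, zinixoxsezwugoga, hubedgowdeukne

/igmupooxmozuxegof/: the form ends in the consonant /f/, so [a] is inserted word-finally. → [igmupooxmozuxegofa].
/keweumoliaf/: the form ends in the consonant /f/, so [a] is inserted word-finally. → [keweumoliafa].
/zinixoxsezwugog/: the form ends in the consonant /g/, so [a] is inserted word-finally. → [zinixoxsezwugoga].
/hubedgowdeukne/: the rule's environment is not met; surfaces unchanged as [hubedgowdeukne].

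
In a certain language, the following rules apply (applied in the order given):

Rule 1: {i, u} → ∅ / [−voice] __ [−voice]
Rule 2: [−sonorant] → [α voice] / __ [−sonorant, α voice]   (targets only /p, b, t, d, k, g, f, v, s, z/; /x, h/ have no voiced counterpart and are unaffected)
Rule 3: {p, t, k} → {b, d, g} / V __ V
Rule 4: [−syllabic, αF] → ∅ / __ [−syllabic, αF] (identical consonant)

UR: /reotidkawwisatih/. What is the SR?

reoditkawisath

Rule 1 (high vowel syncope): /i/ is a high vowel flanked by voiceless consonants /t/ and /h/, so it deletes. /reotidkawwisatih/ → reotidkawwisath.
Rule 2 (regressive voicing assimilation): /d/ precedes the voiceless obstruent /k/, so it devoices to [t] by assimilation. /reotidkawwisath/ → reotitkawwisath.
Rule 3 (intervocalic voicing): /t/ is a voiceless stop between vowels /o/ and /i/, so it voices to [d]. /reotitkawwisath/ → reoditkawwisath.
Rule 4 (degemination): /ww/ is a geminate; the first /w/ deletes. /reoditkawwisath/ → reoditkawisath.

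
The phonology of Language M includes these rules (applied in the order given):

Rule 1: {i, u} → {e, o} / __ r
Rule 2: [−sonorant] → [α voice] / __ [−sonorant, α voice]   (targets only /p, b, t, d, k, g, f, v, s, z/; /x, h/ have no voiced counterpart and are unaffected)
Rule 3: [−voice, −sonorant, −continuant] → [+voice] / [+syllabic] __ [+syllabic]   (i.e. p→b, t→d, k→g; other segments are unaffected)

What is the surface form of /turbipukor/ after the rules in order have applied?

Rule 1 (pre-rhotic lowering): /u/ is a high vowel immediately before /r/, so it lowers to [o]. /turbipukor/ → torbipukor.
Rule 2 (regressive voicing assimilation): no segment meets the environment; /torbipukor/ is unchanged.
Rule 3 (intervocalic voicing): /p/ is a voiceless stop between vowels /i/ and /u/, so it voices to [b]. /k/ is a voiceless stop between vowels /u/ and /o/, so it voices to [g]. /torbipukor/ → torbibugor.

torbibugor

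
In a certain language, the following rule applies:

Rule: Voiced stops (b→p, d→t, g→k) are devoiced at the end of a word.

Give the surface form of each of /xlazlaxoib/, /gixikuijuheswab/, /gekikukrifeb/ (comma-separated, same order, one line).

/xlazlaxoib/: /b/ is a voiced stop in word-final position, so it devoices to [p]. → [xlazlaxoip].
/gixikuijuheswab/: /b/ is a voiced stop in word-final position, so it devoices to [p]. → [gixikuijuheswap].
/gekikukrifeb/: /b/ is a voiced stop in word-final position, so it devoices to [p]. → [gekikukrifep].

xlazlaxoip, gixikuijuheswap, gekikukrifep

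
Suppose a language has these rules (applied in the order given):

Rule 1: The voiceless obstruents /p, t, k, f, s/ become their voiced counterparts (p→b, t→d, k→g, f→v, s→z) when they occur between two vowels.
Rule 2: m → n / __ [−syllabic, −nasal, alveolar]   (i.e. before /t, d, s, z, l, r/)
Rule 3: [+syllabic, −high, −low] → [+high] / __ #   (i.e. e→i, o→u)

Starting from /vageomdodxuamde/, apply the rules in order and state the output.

Rule 1 (intervocalic voicing): no segment meets the environment; /vageomdodxuamde/ is unchanged.
Rule 2 (nasal place assimilation): /m/ precedes the alveolar consonant /d/, so it assimilates in place to [n]. /m/ precedes the alveolar consonant /d/, so it assimilates in place to [n]. /vageomdodxuamde/ → vageondodxuande.
Rule 3 (final vowel raising): /e/ is a mid vowel in word-final position, so it raises to [i]. /vageondodxuande/ → vageondodxuandi.

vageondodxuandi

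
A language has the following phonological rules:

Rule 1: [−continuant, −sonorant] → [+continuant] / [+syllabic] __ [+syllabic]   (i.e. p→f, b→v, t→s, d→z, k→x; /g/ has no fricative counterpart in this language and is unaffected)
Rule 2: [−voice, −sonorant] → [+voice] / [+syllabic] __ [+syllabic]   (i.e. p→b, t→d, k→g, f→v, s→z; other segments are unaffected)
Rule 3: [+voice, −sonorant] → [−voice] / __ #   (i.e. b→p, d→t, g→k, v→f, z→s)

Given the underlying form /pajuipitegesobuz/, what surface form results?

Rule 1 (intervocalic spirantization): /p/ is a stop between vowels /i/ and /i/, so it spirantizes to the fricative [f]. /t/ is a stop between vowels /i/ and /e/, so it spirantizes to the fricative [s]. /b/ is a stop between vowels /o/ and /u/, so it spirantizes to the fricative [v]. /pajuipitegesobuz/ → pajuifisegesovuz.
Rule 2 (intervocalic voicing): /f/ is a voiceless obstruent between vowels /i/ and /i/, so it voices to [v]. /s/ is a voiceless obstruent between vowels /i/ and /e/, so it voices to [z]. /s/ is a voiceless obstruent between vowels /e/ and /o/, so it voices to [z]. /pajuifisegesovuz/ → pajuivizegezovuz.
Rule 3 (final devoicing): /z/ is a voiced obstruent in word-final position, so it devoices to [s]. /pajuivizegezovuz/ → pajuivizegezovus.

pajuivizegezovus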